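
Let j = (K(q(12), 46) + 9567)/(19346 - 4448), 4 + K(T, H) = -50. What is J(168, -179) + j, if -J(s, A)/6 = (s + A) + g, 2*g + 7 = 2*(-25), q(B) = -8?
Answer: 1180113/4966 ≈ 237.64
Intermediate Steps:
g = -57/2 (g = -7/2 + (2*(-25))/2 = -7/2 + (½)*(-50) = -7/2 - 25 = -57/2 ≈ -28.500)
K(T, H) = -54 (K(T, H) = -4 - 50 = -54)
J(s, A) = 171 - 6*A - 6*s (J(s, A) = -6*((s + A) - 57/2) = -6*((A + s) - 57/2) = -6*(-57/2 + A + s) = 171 - 6*A - 6*s)
j = 3171/4966 (j = (-54 + 9567)/(19346 - 4448) = 9513/14898 = 9513*(1/14898) = 3171/4966 ≈ 0.63854)
J(168, -179) + j = (171 - 6*(-179) - 6*168) + 3171/4966 = (171 + 1074 - 1008) + 3171/4966 = 237 + 3171/4966 = 1180113/4966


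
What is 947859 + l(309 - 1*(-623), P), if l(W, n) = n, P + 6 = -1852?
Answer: 946001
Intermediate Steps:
P = -1858 (P = -6 - 1852 = -1858)
947859 + l(309 - 1*(-623), P) = 947859 - 1858 = 946001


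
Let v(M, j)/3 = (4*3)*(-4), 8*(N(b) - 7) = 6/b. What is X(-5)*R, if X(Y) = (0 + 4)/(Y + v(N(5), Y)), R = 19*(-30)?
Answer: 2280/149 ≈ 15.302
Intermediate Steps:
R = -570
N(b) = 7 + 3/(4*b) (N(b) = 7 + (6/b)/8 = 7 + 3/(4*b))
v(M, j) = -144 (v(M, j) = 3*((4*3)*(-4)) = 3*(12*(-4)) = 3*(-48) = -144)
X(Y) = 4/(-144 + Y) (X(Y) = (0 + 4)/(Y - 144) = 4/(-144 + Y))
X(-5)*R = (4/(-144 - 5))*(-570) = (4/(-149))*(-570) = (4*(-1/149))*(-570) = -4/149*(-570) = 2280/149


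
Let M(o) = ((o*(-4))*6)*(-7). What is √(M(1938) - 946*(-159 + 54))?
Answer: √424914 ≈ 651.85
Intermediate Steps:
M(o) = 168*o (M(o) = (-4*o*6)*(-7) = -24*o*(-7) = 168*o)
√(M(1938) - 946*(-159 + 54)) = √(168*1938 - 946*(-159 + 54)) = √(325584 - 946*(-105)) = √(325584 + 99330) = √424914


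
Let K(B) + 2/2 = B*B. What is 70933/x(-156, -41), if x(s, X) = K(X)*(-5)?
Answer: -70933/8400 ≈ -8.4444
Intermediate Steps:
K(B) = -1 + B² (K(B) = -1 + B*B = -1 + B²)
x(s, X) = 5 - 5*X² (x(s, X) = (-1 + X²)*(-5) = 5 - 5*X²)
70933/x(-156, -41) = 70933/(5 - 5*(-41)²) = 70933/(5 - 5*1681) = 70933/(5 - 8405) = 70933/(-8400) = 70933*(-1/8400) = -70933/8400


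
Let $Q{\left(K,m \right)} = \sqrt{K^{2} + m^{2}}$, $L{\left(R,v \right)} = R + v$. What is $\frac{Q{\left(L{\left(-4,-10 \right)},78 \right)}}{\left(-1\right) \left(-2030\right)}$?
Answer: $\frac{\sqrt{1570}}{1015} \approx 0.039038$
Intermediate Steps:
$\frac{Q{\left(L{\left(-4,-10 \right)},78 \right)}}{\left(-1\right) \left(-2030\right)} = \frac{\sqrt{\left(-4 - 10\right)^{2} + 78^{2}}}{\left(-1\right) \left(-2030\right)} = \frac{\sqrt{\left(-14\right)^{2} + 6084}}{2030} = \sqrt{196 + 6084} \cdot \frac{1}{2030} = \sqrt{6280} \cdot \frac{1}{2030} = 2 \sqrt{1570} \cdot \frac{1}{2030} = \frac{\sqrt{1570}}{1015}$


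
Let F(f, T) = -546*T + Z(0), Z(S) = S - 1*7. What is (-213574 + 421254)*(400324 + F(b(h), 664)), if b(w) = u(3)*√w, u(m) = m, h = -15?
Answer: 7844696640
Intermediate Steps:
b(w) = 3*√w
Z(S) = -7 + S (Z(S) = S - 7 = -7 + S)
F(f, T) = -7 - 546*T (F(f, T) = -546*T + (-7 + 0) = -546*T - 7 = -7 - 546*T)
(-213574 + 421254)*(400324 + F(b(h), 664)) = (-213574 + 421254)*(400324 + (-7 - 546*664)) = 207680*(400324 + (-7 - 362544)) = 207680*(400324 - 362551) = 207680*37773 = 7844696640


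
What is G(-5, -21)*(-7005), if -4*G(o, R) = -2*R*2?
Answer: 147105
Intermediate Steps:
G(o, R) = R (G(o, R) = -(-2*R)*2/4 = -(-1)*R = R)
G(-5, -21)*(-7005) = -21*(-7005) = 147105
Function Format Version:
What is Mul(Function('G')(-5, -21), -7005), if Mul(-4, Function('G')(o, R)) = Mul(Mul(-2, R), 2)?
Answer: 147105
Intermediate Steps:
Function('G')(o, R) = R (Function('G')(o, R) = Mul(Rational(-1, 4), Mul(Mul(-2, R), 2)) = Mul(Rational(-1, 4), Mul(-4, R)) = R)
Mul(Function('G')(-5, -21), -7005) = Mul(-21, -7005) = 147105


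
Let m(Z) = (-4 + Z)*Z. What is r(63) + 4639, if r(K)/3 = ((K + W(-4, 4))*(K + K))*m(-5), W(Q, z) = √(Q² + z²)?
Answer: 1076269 + 68040*√2 ≈ 1.1725e+6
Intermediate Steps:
m(Z) = Z*(-4 + Z)
r(K) = 270*K*(K + 4*√2) (r(K) = 3*(((K + √((-4)² + 4²))*(K + K))*(-5*(-4 - 5))) = 3*(((K + √(16 + 16))*(2*K))*(-5*(-9))) = 3*(((K + √32)*(2*K))*45) = 3*(((K + 4*√2)*(2*K))*45) = 3*((2*K*(K + 4*√2))*45) = 3*(90*K*(K + 4*√2)) = 270*K*(K + 4*√2))
r(63) + 4639 = 270*63*(63 + 4*√2) + 4639 = (1071630 + 68040*√2) + 4639 = 1076269 + 68040*√2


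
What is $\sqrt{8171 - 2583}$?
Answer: $2 \sqrt{1397} \approx 74.753$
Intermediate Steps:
$\sqrt{8171 - 2583} = \sqrt{5588} = 2 \sqrt{1397}$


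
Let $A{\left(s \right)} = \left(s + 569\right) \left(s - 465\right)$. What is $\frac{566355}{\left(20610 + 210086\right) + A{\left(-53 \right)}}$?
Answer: $- \frac{566355}{36592} \approx -15.478$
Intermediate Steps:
$A{\left(s \right)} = \left(-465 + s\right) \left(569 + s\right)$ ($A{\left(s \right)} = \left(569 + s\right) \left(-465 + s\right) = \left(-465 + s\right) \left(569 + s\right)$)
$\frac{566355}{\left(20610 + 210086\right) + A{\left(-53 \right)}} = \frac{566355}{\left(20610 + 210086\right) + \left(-264585 + \left(-53\right)^{2} + 104 \left(-53\right)\right)} = \frac{566355}{230696 - 267288} = \frac{566355}{-36592} = 566355 \left(- \frac{1}{36592}\right) = - \frac{566355}{36592}$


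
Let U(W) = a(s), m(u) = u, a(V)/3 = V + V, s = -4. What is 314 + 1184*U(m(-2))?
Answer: -28102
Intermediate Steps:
a(V) = 6*V (a(V) = 3*(V + V) = 3*(2*V) = 6*V)
U(W) = -24 (U(W) = 6*(-4) = -24)
314 + 1184*U(m(-2)) = 314 + 1184*(-24) = 314 - 28416 = -28102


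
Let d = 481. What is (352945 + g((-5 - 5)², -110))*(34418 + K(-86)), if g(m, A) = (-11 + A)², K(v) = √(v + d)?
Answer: 12651574948 + 367586*√395 ≈ 1.2659e+10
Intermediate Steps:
K(v) = √(481 + v) (K(v) = √(v + 481) = √(481 + v))
(352945 + g((-5 - 5)², -110))*(34418 + K(-86)) = (352945 + (-11 - 110)²)*(34418 + √(481 - 86)) = (352945 + (-121)²)*(34418 + √395) = (352945 + 14641)*(34418 + √395) = 367586*(34418 + √395) = 12651574948 + 367586*√395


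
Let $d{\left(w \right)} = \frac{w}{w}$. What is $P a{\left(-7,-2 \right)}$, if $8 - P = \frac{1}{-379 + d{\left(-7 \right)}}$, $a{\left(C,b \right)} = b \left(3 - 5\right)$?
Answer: $\frac{6050}{189} \approx 32.011$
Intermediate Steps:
$d{\left(w \right)} = 1$
$a{\left(C,b \right)} = - 2 b$ ($a{\left(C,b \right)} = b \left(-2\right) = - 2 b$)
$P = \frac{3025}{378}$ ($P = 8 - \frac{1}{-379 + 1} = 8 - \frac{1}{-378} = 8 - - \frac{1}{378} = 8 + \frac{1}{378} = \frac{3025}{378} \approx 8.0026$)
$P a{\left(-7,-2 \right)} = \frac{3025 \left(\left(-2\right) \left(-2\right)\right)}{378} = \frac{3025}{378} \cdot 4 = \frac{6050}{189}$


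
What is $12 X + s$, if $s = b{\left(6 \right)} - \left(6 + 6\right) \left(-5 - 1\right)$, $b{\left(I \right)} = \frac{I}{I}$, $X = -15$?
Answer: $-107$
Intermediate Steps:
$b{\left(I \right)} = 1$
$s = 73$ ($s = 1 - \left(6 + 6\right) \left(-5 - 1\right) = 1 - 12 \left(-6\right) = 1 - -72 = 1 + 72 = 73$)
$12 X + s = 12 \left(-15\right) + 73 = -180 + 73 = -107$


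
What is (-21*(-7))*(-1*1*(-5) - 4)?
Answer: 147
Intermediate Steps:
(-21*(-7))*(-1*1*(-5) - 4) = 147*(-1*(-5) - 4) = 147*(5 - 4) = 147*1 = 147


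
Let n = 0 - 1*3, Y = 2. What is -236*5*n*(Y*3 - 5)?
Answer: 3540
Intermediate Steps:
n = -3 (n = 0 - 3 = -3)
-236*5*n*(Y*3 - 5) = -236*5*(-3)*(2*3 - 5) = -(-3540)*(6 - 5) = -(-3540) = -236*(-15) = 3540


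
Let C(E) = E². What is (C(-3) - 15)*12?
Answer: -72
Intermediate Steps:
(C(-3) - 15)*12 = ((-3)² - 15)*12 = (9 - 15)*12 = -6*12 = -72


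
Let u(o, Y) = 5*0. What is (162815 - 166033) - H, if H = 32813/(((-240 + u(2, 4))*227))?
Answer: -175283827/54480 ≈ -3217.4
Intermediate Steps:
u(o, Y) = 0
H = -32813/54480 (H = 32813/(((-240 + 0)*227)) = 32813/((-240*227)) = 32813/(-54480) = 32813*(-1/54480) = -32813/54480 ≈ -0.60229)
(162815 - 166033) - H = (162815 - 166033) - 1*(-32813/54480) = -3218 + 32813/54480 = -175283827/54480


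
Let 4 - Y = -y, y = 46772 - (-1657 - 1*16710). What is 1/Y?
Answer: 1/65143 ≈ 1.5351e-5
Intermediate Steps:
y = 65139 (y = 46772 - (-1657 - 16710) = 46772 - 1*(-18367) = 46772 + 18367 = 65139)
Y = 65143 (Y = 4 - (-1)*65139 = 4 - 1*(-65139) = 4 + 65139 = 65143)
1/Y = 1/65143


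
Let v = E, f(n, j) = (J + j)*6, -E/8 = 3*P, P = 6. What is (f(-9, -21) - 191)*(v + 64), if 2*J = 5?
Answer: 24160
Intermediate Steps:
J = 5/2 (J = (½)*5 = 5/2 ≈ 2.5000)
E = -144 (E = -24*6 = -8*18 = -144)
f(n, j) = 15 + 6*j (f(n, j) = (5/2 + j)*6 = 15 + 6*j)
v = -144
(f(-9, -21) - 191)*(v + 64) = ((15 + 6*(-21)) - 191)*(-144 + 64) = ((15 - 126) - 191)*(-80) = (-111 - 191)*(-80) = -302*(-80) = 24160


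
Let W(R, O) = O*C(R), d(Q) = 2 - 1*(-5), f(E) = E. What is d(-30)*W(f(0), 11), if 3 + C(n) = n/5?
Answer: -231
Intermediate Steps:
C(n) = -3 + n/5
d(Q) = 7 (d(Q) = 2 + 5 = 7)
W(R, O) = O*(-3 + R/5)
d(-30)*W(f(0), 11) = 7*((⅕)*11*(-15 + 0)) = 7*((⅕)*11*(-15)) = 7*(-33) = -231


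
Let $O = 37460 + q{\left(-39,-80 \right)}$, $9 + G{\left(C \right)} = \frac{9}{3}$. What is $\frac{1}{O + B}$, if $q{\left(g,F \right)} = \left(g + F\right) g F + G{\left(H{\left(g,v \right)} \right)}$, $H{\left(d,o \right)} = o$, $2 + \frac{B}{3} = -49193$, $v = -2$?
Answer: $- \frac{1}{481411} \approx -2.0772 \cdot 10^{-6}$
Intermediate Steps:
$B = -147585$ ($B = -6 + 3 \left(-49193\right) = -6 - 147579 = -147585$)
$G{\left(C \right)} = -6$ ($G{\left(C \right)} = -9 + \frac{9}{3} = -9 + 9 \cdot \frac{1}{3} = -9 + 3 = -6$)
$q{\left(g,F \right)} = -6 + F g \left(F + g\right)$ ($q{\left(g,F \right)} = \left(g + F\right) g F - 6 = \left(F + g\right) g F - 6 = g \left(F + g\right) F - 6 = F g \left(F + g\right) - 6 = -6 + F g \left(F + g\right)$)
$O = -333826$ ($O = 37460 - \left(6 + 121680 + 249600\right) = 37460 - 371286 = -333826$)
$\frac{1}{O + B} = \frac{1}{-333826 - 147585} = \frac{1}{-481411} = - \frac{1}{481411}$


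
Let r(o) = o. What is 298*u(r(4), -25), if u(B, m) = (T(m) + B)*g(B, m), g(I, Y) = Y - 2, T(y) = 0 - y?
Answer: -233334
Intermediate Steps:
T(y) = -y
g(I, Y) = -2 + Y
u(B, m) = (-2 + m)*(B - m) (u(B, m) = (-m + B)*(-2 + m) = (B - m)*(-2 + m) = (-2 + m)*(B - m))
298*u(r(4), -25) = 298*((-2 - 25)*(4 - 1*(-25))) = 298*(-27*(4 + 25)) = 298*(-27*29) = 298*(-783) = -233334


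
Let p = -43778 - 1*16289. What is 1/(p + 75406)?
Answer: 1/15339 ≈ 6.5193e-5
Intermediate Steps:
p = -60067 (p = -43778 - 16289 = -60067)
1/(p + 75406) = 1/(-60067 + 75406) = 1/15339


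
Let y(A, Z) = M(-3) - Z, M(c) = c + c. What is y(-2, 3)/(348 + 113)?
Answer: -9/461 ≈ -0.019523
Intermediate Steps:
M(c) = 2*c
y(A, Z) = -6 - Z (y(A, Z) = 2*(-3) - Z = -6 - Z)
y(-2, 3)/(348 + 113) = (-6 - 1*3)/(348 + 113) = (-6 - 3)/461 = (1/461)*(-9) = -9/461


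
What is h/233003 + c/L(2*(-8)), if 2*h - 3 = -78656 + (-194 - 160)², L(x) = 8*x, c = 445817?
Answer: -103873712019/29824384 ≈ -3482.8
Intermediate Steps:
h = 46663/2 (h = 3/2 + (-78656 + (-194 - 160)²)/2 = 3/2 + (-78656 + (-354)²)/2 = 3/2 + (-78656 + 125316)/2 = 3/2 + (½)*46660 = 3/2 + 23330 = 46663/2 ≈ 23332.)
h/233003 + c/L(2*(-8)) = (46663/2)/233003 + 445817/((8*(2*(-8)))) = (46663/2)*(1/233003) + 445817/((8*(-16))) = 46663/466006 + 445817/(-128) = 46663/466006 + 445817*(-1/128) = 46663/466006 - 445817/128 = -103873712019/29824384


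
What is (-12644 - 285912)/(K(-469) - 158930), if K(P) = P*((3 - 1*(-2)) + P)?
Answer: -149278/29343 ≈ -5.0873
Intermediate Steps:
K(P) = P*(5 + P) (K(P) = P*((3 + 2) + P) = P*(5 + P))
(-12644 - 285912)/(K(-469) - 158930) = (-12644 - 285912)/(-469*(5 - 469) - 158930) = -298556/(-469*(-464) - 158930) = -298556/(217616 - 158930) = -298556/58686 = -298556*1/58686 = -149278/29343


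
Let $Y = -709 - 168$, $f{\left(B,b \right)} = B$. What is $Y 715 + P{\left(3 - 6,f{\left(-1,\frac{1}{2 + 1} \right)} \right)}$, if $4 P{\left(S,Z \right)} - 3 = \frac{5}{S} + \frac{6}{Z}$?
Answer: $- \frac{3762337}{6} \approx -6.2706 \cdot 10^{5}$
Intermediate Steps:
$P{\left(S,Z \right)} = \frac{3}{4} + \frac{3}{2 Z} + \frac{5}{4 S}$ ($P{\left(S,Z \right)} = \frac{3}{4} + \frac{\frac{5}{S} + \frac{6}{Z}}{4} = \frac{3}{4} + \left(\frac{3}{2 Z} + \frac{5}{4 S}\right) = \frac{3}{4} + \frac{3}{2 Z} + \frac{5}{4 S}$)
$Y = -877$ ($Y = -709 - 168 = -877$)
$Y 715 + P{\left(3 - 6,f{\left(-1,\frac{1}{2 + 1} \right)} \right)} = \left(-877\right) 715 + \left(\frac{3}{4} + \frac{3}{2 \left(-1\right)} + \frac{5}{4 \left(3 - 6\right)}\right) = -627055 + \left(\frac{3}{4} + \frac{3}{2} \left(-1\right) + \frac{5}{4 \left(3 - 6\right)}\right) = -627055 + \left(\frac{3}{4} - \frac{3}{2} + \frac{5}{4 \left(-3\right)}\right) = -627055 + \left(\frac{3}{4} - \frac{3}{2} + \frac{5}{4} \left(- \frac{1}{3}\right)\right) = -627055 - \frac{7}{6} = - \frac{3762337}{6}$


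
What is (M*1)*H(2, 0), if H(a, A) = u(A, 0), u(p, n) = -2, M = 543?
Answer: -1086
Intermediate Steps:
H(a, A) = -2
(M*1)*H(2, 0) = (543*1)*(-2) = 543*(-2) = -1086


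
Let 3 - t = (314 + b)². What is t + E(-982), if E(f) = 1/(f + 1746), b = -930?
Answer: -289902091/764 ≈ -3.7945e+5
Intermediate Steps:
E(f) = 1/(1746 + f)
t = -379453 (t = 3 - (314 - 930)² = 3 - 1*(-616)² = 3 - 1*379456 = 3 - 379456 = -379453)
t + E(-982) = -379453 + 1/(1746 - 982) = -379453 + 1/764 = -289902091/764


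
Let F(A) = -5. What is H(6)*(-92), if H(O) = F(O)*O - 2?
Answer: 2944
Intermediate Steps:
H(O) = -2 - 5*O (H(O) = -5*O - 2 = -2 - 5*O)
H(6)*(-92) = (-2 - 5*6)*(-92) = (-2 - 30)*(-92) = -32*(-92) = 2944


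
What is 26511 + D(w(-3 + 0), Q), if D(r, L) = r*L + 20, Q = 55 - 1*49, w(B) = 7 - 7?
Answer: 26531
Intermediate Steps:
w(B) = 0
Q = 6 (Q = 55 - 49 = 6)
D(r, L) = 20 + L*r (D(r, L) = L*r + 20 = 20 + L*r)
26511 + D(w(-3 + 0), Q) = 26511 + (20 + 6*0) = 26511 + (20 + 0) = 26511 + 20 = 26531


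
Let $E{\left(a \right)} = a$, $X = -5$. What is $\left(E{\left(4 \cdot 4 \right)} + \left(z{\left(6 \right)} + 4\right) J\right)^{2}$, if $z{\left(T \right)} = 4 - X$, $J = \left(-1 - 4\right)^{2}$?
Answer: $116281$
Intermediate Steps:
$J = 25$ ($J = \left(-5\right)^{2} = 25$)
$z{\left(T \right)} = 9$ ($z{\left(T \right)} = 4 - -5 = 4 + 5 = 9$)
$\left(E{\left(4 \cdot 4 \right)} + \left(z{\left(6 \right)} + 4\right) J\right)^{2} = \left(4 \cdot 4 + \left(9 + 4\right) 25\right)^{2} = \left(16 + 13 \cdot 25\right)^{2} = \left(16 + 325\right)^{2} = 341^{2} = 116281$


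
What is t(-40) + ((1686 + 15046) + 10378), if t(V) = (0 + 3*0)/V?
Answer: 27110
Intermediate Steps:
t(V) = 0 (t(V) = (0 + 0)/V = 0/V = 0)
t(-40) + ((1686 + 15046) + 10378) = 0 + ((1686 + 15046) + 10378) = 0 + (16732 + 10378) = 0 + 27110 = 27110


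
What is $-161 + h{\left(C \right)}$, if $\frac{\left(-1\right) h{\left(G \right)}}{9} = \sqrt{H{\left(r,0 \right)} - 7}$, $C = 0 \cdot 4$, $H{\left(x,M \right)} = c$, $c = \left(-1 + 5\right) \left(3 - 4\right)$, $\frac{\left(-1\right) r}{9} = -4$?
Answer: $-161 - 9 i \sqrt{11} \approx -161.0 - 29.85 i$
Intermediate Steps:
$r = 36$ ($r = \left(-9\right) \left(-4\right) = 36$)
$c = -4$ ($c = 4 \left(-1\right) = -4$)
$H{\left(x,M \right)} = -4$
$C = 0$
$h{\left(G \right)} = - 9 i \sqrt{11}$ ($h{\left(G \right)} = - 9 \sqrt{-4 - 7} = - 9 \sqrt{-11} = - 9 i \sqrt{11}$)
$-161 + h{\left(C \right)} = -161 - 9 i \sqrt{11}$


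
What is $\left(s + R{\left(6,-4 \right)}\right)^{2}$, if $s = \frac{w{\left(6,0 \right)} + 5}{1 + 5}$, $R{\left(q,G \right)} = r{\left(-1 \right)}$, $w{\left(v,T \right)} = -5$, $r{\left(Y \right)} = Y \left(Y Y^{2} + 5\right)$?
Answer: $16$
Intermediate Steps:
$r{\left(Y \right)} = Y \left(5 + Y^{3}\right)$ ($r{\left(Y \right)} = Y \left(Y^{3} + 5\right) = Y \left(5 + Y^{3}\right)$)
$R{\left(q,G \right)} = -4$ ($R{\left(q,G \right)} = - (5 + \left(-1\right)^{3}) = - (5 - 1) = \left(-1\right) 4 = -4$)
$s = 0$ ($s = \frac{-5 + 5}{1 + 5} = \frac{0}{6} = 0 \cdot \frac{1}{6} = 0$)
$\left(s + R{\left(6,-4 \right)}\right)^{2} = \left(0 - 4\right)^{2} = \left(-4\right)^{2} = 16$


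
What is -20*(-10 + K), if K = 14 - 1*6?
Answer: 40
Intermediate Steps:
K = 8 (K = 14 - 6 = 8)
-20*(-10 + K) = -20*(-10 + 8) = -20*(-2) = 40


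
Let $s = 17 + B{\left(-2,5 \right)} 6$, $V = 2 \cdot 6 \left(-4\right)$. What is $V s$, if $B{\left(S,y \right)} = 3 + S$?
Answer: $-1104$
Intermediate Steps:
$V = -48$ ($V = 12 \left(-4\right) = -48$)
$s = 23$ ($s = 17 + \left(3 - 2\right) 6 = 17 + 1 \cdot 6 = 17 + 6 = 23$)
$V s = \left(-48\right) 23 = -1104$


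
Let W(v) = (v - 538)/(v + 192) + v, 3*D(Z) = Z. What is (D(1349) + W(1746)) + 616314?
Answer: 599336471/969 ≈ 6.1851e+5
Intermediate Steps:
D(Z) = Z/3
W(v) = v + (-538 + v)/(192 + v) (W(v) = (-538 + v)/(192 + v) + v = v + (-538 + v)/(192 + v))
(D(1349) + W(1746)) + 616314 = ((1/3)*1349 + (-538 + 1746**2 + 193*1746)/(192 + 1746)) + 616314 = (1349/3 + (-538 + 3048516 + 336978)/1938) + 616314 = (1349/3 + (1/1938)*3384956) + 616314 = (1349/3 + 1692478/969) + 616314 = 2128205/969 + 616314 = 599336471/969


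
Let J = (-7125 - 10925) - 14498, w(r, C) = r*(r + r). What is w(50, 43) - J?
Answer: 37548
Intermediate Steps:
w(r, C) = 2*r**2 (w(r, C) = r*(2*r) = 2*r**2)
J = -32548 (J = -18050 - 14498 = -32548)
w(50, 43) - J = 2*50**2 - 1*(-32548) = 2*2500 + 32548 = 5000 + 32548 = 37548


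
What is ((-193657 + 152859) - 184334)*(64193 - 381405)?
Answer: 71414571984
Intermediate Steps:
((-193657 + 152859) - 184334)*(64193 - 381405) = (-40798 - 184334)*(-317212) = -225132*(-317212) = 71414571984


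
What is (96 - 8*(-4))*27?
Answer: 3456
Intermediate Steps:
(96 - 8*(-4))*27 = (96 + 32)*27 = 128*27 = 3456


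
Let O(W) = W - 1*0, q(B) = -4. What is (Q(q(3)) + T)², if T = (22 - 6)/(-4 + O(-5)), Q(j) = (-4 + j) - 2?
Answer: 11236/81 ≈ 138.72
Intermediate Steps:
O(W) = W (O(W) = W + 0 = W)
Q(j) = -6 + j
T = -16/9 (T = (22 - 6)/(-4 - 5) = 16/(-9) = 16*(-⅑) = -16/9 ≈ -1.7778)
(Q(q(3)) + T)² = ((-6 - 4) - 16/9)² = (-10 - 16/9)² = (-106/9)² = 11236/81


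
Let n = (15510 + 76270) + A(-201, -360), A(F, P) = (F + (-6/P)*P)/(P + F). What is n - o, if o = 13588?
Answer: 14621973/187 ≈ 78192.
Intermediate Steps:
A(F, P) = (-6 + F)/(F + P) (A(F, P) = (F - 6)/(F + P) = (-6 + F)/(F + P))
n = 17162929/187 (n = (15510 + 76270) + (-6 - 201)/(-201 - 360) = 91780 - 207/(-561) = 91780 - 1/561*(-207) = 91780 + 69/187 = 17162929/187 ≈ 91780.)
n - o = 17162929/187 - 1*13588 = 17162929/187 - 13588 = 14621973/187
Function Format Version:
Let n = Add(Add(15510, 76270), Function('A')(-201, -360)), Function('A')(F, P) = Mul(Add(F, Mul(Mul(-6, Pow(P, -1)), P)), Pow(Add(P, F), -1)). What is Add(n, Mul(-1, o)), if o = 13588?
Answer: Rational(14621973, 187) ≈ 78192.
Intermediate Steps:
Function('A')(F, P) = Mul(Pow(Add(F, P), -1), Add(-6, F)) (Function('A')(F, P) = Mul(Add(F, -6), Pow(Add(F, P), -1)) = Mul(Add(-6, F), Pow(Add(F, P), -1)) = Mul(Pow(Add(F, P), -1), Add(-6, F)))
n = Rational(17162929, 187) (n = Add(Add(15510, 76270), Mul(Pow(Add(-201, -360), -1), Add(-6, -201))) = Add(91780, Mul(Pow(-561, -1), -207)) = Add(91780, Mul(Rational(-1, 561), -207)) = Add(91780, Rational(69, 187)) = Rational(17162929, 187) ≈ 91780.)
Add(n, Mul(-1, o)) = Add(Rational(17162929, 187), Mul(-1, 13588)) = Add(Rational(17162929, 187), -13588) = Rational(14621973, 187)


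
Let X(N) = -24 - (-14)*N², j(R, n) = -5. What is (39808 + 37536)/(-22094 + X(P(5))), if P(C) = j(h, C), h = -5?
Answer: -9668/2721 ≈ -3.5531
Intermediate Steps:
P(C) = -5
X(N) = -24 + 14*N²
(39808 + 37536)/(-22094 + X(P(5))) = (39808 + 37536)/(-22094 + (-24 + 14*(-5)²)) = 77344/(-22094 + (-24 + 14*25)) = 77344/(-22094 + (-24 + 350)) = 77344/(-22094 + 326) = 77344/(-21768) = 77344*(-1/21768) = -9668/2721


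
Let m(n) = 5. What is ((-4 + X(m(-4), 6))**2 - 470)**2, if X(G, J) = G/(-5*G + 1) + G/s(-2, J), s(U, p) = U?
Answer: 59926550401/331776 ≈ 1.8062e+5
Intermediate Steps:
X(G, J) = -G/2 + G/(1 - 5*G) (X(G, J) = G/(-5*G + 1) + G/(-2) = G/(1 - 5*G) + G*(-1/2) = G/(1 - 5*G) - G/2 = -G/2 + G/(1 - 5*G))
((-4 + X(m(-4), 6))**2 - 470)**2 = ((-4 - 1*5*(1 + 5*5)/(-2 + 10*5))**2 - 470)**2 = ((-4 - 1*5*(1 + 25)/(-2 + 50))**2 - 470)**2 = ((-4 - 1*5*26/48)**2 - 470)**2 = ((-4 - 1*5*1/48*26)**2 - 470)**2 = ((-4 - 65/24)**2 - 470)**2 = ((-161/24)**2 - 470)**2 = (25921/576 - 470)**2 = (-244799/576)**2 = 59926550401/331776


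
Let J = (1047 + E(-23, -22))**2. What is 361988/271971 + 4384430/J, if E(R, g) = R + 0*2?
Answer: 786004870309/142591131648 ≈ 5.5123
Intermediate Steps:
E(R, g) = R (E(R, g) = R + 0 = R)
J = 1048576 (J = (1047 - 23)**2 = 1024**2 = 1048576)
361988/271971 + 4384430/J = 361988/271971 + 4384430/1048576 = 361988*(1/271971) + 4384430*(1/1048576) = 361988/271971 + 2192215/524288 = 786004870309/142591131648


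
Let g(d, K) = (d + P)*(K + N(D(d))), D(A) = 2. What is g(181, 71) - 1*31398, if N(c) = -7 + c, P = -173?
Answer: -30870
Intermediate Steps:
g(d, K) = (-173 + d)*(-5 + K) (g(d, K) = (d - 173)*(K + (-7 + 2)) = (-173 + d)*(K - 5) = (-173 + d)*(-5 + K))
g(181, 71) - 1*31398 = (865 - 173*71 - 5*181 + 71*181) - 1*31398 = (865 - 12283 - 905 + 12851) - 31398 = 528 - 31398 = -30870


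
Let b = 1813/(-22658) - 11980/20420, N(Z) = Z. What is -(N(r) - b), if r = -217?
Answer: 5004615291/23133818 ≈ 216.33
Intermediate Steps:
b = -15423215/23133818 (b = 1813*(-1/22658) - 11980*1/20420 = -1813/22658 - 599/1021 = -15423215/23133818 ≈ -0.66670)
-(N(r) - b) = -(-217 - 1*(-15423215/23133818)) = -(-217 + 15423215/23133818) = -1*(-5004615291/23133818) = 5004615291/23133818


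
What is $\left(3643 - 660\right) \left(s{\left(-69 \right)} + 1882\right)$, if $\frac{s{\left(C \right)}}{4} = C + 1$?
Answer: $4802630$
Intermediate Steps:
$s{\left(C \right)} = 4 + 4 C$ ($s{\left(C \right)} = 4 \left(C + 1\right) = 4 \left(1 + C\right) = 4 + 4 C$)
$\left(3643 - 660\right) \left(s{\left(-69 \right)} + 1882\right) = \left(3643 - 660\right) \left(\left(4 + 4 \left(-69\right)\right) + 1882\right) = 2983 \left(\left(4 - 276\right) + 1882\right) = 2983 \left(-272 + 1882\right) = 2983 \cdot 1610 = 4802630$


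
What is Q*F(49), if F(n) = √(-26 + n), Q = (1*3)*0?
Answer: 0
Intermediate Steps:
Q = 0 (Q = 3*0 = 0)
Q*F(49) = 0*√(-26 + 49) = 0*√23 = 0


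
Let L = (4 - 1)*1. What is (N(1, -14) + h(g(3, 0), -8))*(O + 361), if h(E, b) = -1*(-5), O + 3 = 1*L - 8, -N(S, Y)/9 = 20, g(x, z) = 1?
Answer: -61775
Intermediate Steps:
L = 3 (L = 3*1 = 3)
N(S, Y) = -180 (N(S, Y) = -9*20 = -180)
O = -8 (O = -3 + (1*3 - 8) = -3 + (3 - 8) = -3 - 5 = -8)
h(E, b) = 5
(N(1, -14) + h(g(3, 0), -8))*(O + 361) = (-180 + 5)*(-8 + 361) = -175*353 = -61775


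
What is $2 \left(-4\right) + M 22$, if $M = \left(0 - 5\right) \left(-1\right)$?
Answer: $102$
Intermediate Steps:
$M = 5$ ($M = \left(-5\right) \left(-1\right) = 5$)
$2 \left(-4\right) + M 22 = 2 \left(-4\right) + 5 \cdot 22 = -8 + 110 = 102$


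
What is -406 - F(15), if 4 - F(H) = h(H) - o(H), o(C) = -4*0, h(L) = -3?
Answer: -413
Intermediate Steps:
o(C) = 0
F(H) = 7 (F(H) = 4 - (-3 - 1*0) = 4 - (-3 + 0) = 4 - 1*(-3) = 4 + 3 = 7)
-406 - F(15) = -406 - 1*7 = -406 - 7 = -413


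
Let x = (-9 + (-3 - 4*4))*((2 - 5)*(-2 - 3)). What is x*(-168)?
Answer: 70560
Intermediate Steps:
x = -420 (x = (-9 + (-3 - 16))*(-3*(-5)) = (-9 - 19)*15 = -28*15 = -420)
x*(-168) = -420*(-168) = 70560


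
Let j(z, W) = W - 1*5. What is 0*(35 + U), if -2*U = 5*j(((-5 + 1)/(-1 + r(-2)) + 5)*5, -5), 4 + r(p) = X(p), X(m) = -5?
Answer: 0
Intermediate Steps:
r(p) = -9 (r(p) = -4 - 5 = -9)
j(z, W) = -5 + W (j(z, W) = W - 5 = -5 + W)
U = 25 (U = -5*(-5 - 5)/2 = -5*(-10)/2 = -½*(-50) = 25)
0*(35 + U) = 0*(35 + 25) = 0*60 = 0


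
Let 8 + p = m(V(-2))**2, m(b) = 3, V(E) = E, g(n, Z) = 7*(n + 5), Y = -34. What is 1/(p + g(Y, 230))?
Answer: -1/202 ≈ -0.0049505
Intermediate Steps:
g(n, Z) = 35 + 7*n (g(n, Z) = 7*(5 + n) = 35 + 7*n)
p = 1 (p = -8 + 3**2 = -8 + 9 = 1)
1/(p + g(Y, 230)) = 1/(1 + (35 + 7*(-34))) = 1/(1 + (35 - 238)) = 1/(1 - 203) = 1/(-202) = -1/202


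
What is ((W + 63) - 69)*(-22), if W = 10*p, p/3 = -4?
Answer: 2772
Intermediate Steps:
p = -12 (p = 3*(-4) = -12)
W = -120 (W = 10*(-12) = -120)
((W + 63) - 69)*(-22) = ((-120 + 63) - 69)*(-22) = (-57 - 69)*(-22) = -126*(-22) = 2772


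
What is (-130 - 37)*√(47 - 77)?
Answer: -167*I*√30 ≈ -914.7*I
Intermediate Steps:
(-130 - 37)*√(47 - 77) = -167*I*√30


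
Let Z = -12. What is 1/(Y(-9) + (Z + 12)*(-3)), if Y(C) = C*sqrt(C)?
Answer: I/27 ≈ 0.037037*I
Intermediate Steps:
Y(C) = C**(3/2)
1/(Y(-9) + (Z + 12)*(-3)) = 1/((-9)**(3/2) + (-12 + 12)*(-3)) = 1/(-27*I + 0*(-3)) = 1/(-27*I + 0) = 1/(-27*I) = I/27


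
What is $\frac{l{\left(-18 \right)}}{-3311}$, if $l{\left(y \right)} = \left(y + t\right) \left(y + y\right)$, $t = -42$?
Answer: $- \frac{2160}{3311} \approx -0.65237$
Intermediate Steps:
$l{\left(y \right)} = 2 y \left(-42 + y\right)$ ($l{\left(y \right)} = \left(y - 42\right) \left(y + y\right) = \left(-42 + y\right) 2 y = 2 y \left(-42 + y\right)$)
$\frac{l{\left(-18 \right)}}{-3311} = \frac{2 \left(-18\right) \left(-42 - 18\right)}{-3311} = 2 \left(-18\right) \left(-60\right) \left(- \frac{1}{3311}\right) = 2160 \left(- \frac{1}{3311}\right) = - \frac{2160}{3311}$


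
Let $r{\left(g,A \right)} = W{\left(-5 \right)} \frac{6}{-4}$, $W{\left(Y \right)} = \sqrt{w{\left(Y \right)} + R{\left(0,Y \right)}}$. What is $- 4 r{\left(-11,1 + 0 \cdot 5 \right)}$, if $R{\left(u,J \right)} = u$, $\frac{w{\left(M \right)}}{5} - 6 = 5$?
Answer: $6 \sqrt{55} \approx 44.497$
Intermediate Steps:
$w{\left(M \right)} = 55$ ($w{\left(M \right)} = 30 + 5 \cdot 5 = 30 + 25 = 55$)
$W{\left(Y \right)} = \sqrt{55}$ ($W{\left(Y \right)} = \sqrt{55 + 0} = \sqrt{55}$)
$r{\left(g,A \right)} = - \frac{3 \sqrt{55}}{2}$ ($r{\left(g,A \right)} = \sqrt{55} \frac{6}{-4} = \sqrt{55} \cdot 6 \left(- \frac{1}{4}\right) = \sqrt{55} \left(- \frac{3}{2}\right) = - \frac{3 \sqrt{55}}{2}$)
$- 4 r{\left(-11,1 + 0 \cdot 5 \right)} = - 4 \left(- \frac{3 \sqrt{55}}{2}\right) = 6 \sqrt{55}$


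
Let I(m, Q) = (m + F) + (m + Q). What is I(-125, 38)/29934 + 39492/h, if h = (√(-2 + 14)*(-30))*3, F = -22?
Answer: -13/1663 - 1097*√3/15 ≈ -126.68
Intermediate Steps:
I(m, Q) = -22 + Q + 2*m (I(m, Q) = (m - 22) + (m + Q) = (-22 + m) + (Q + m) = -22 + Q + 2*m)
h = -180*√3 (h = (√12*(-30))*3 = ((2*√3)*(-30))*3 = -60*√3*3 = -180*√3 ≈ -311.77)
I(-125, 38)/29934 + 39492/h = (-22 + 38 + 2*(-125))/29934 + 39492/((-180*√3)) = (-22 + 38 - 250)*(1/29934) + 39492*(-√3/540) = -234*1/29934 - 1097*√3/15 = -13/1663 - 1097*√3/15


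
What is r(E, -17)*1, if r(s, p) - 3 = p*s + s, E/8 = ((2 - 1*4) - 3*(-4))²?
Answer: -12797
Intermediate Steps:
E = 800 (E = 8*((2 - 1*4) - 3*(-4))² = 8*((2 - 4) + 12)² = 8*(-2 + 12)² = 8*10² = 8*100 = 800)
r(s, p) = 3 + s + p*s (r(s, p) = 3 + (p*s + s) = 3 + (s + p*s) = 3 + s + p*s)
r(E, -17)*1 = (3 + 800 - 17*800)*1 = (3 + 800 - 13600)*1 = -12797*1 = -12797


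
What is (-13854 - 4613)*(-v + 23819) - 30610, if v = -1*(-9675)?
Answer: -261227858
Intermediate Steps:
v = 9675
(-13854 - 4613)*(-v + 23819) - 30610 = (-13854 - 4613)*(-1*9675 + 23819) - 30610 = -18467*(-9675 + 23819) - 30610 = -18467*14144 - 30610 = -261197248 - 30610 = -261227858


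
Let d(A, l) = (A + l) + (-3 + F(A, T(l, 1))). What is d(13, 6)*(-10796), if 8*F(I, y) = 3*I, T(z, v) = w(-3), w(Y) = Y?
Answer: -450733/2 ≈ -2.2537e+5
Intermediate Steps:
T(z, v) = -3
F(I, y) = 3*I/8 (F(I, y) = (3*I)/8 = 3*I/8)
d(A, l) = -3 + l + 11*A/8 (d(A, l) = (A + l) + (-3 + 3*A/8) = -3 + l + 11*A/8)
d(13, 6)*(-10796) = (-3 + 6 + (11/8)*13)*(-10796) = (-3 + 6 + 143/8)*(-10796) = (167/8)*(-10796) = -450733/2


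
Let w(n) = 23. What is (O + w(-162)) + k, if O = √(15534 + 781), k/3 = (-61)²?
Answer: 11186 + √16315 ≈ 11314.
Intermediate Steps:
k = 11163 (k = 3*(-61)² = 3*3721 = 11163)
O = √16315 ≈ 127.73
(O + w(-162)) + k = (√16315 + 23) + 11163 = (23 + √16315) + 11163 = 11186 + √16315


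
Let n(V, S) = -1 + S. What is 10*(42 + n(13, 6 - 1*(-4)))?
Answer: 510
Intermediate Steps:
10*(42 + n(13, 6 - 1*(-4))) = 10*(42 + (-1 + (6 - 1*(-4)))) = 10*(42 + (-1 + (6 + 4))) = 10*(42 + (-1 + 10)) = 10*(42 + 9) = 10*51 = 510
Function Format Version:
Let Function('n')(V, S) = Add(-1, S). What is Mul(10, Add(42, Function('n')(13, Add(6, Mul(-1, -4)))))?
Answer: 510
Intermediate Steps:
Mul(10, Add(42, Function('n')(13, Add(6, Mul(-1, -4))))) = Mul(10, Add(42, Add(-1, Add(6, Mul(-1, -4))))) = Mul(10, Add(42, Add(-1, Add(6, 4)))) = Mul(10, Add(42, Add(-1, 10))) = Mul(10, Add(42, 9)) = Mul(10, 51) = 510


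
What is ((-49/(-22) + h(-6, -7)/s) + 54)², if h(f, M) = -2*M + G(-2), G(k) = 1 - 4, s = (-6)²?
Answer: 501177769/156816 ≈ 3196.0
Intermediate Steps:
s = 36
G(k) = -3
h(f, M) = -3 - 2*M (h(f, M) = -2*M - 3 = -3 - 2*M)
((-49/(-22) + h(-6, -7)/s) + 54)² = ((-49/(-22) + (-3 - 2*(-7))/36) + 54)² = ((-49*(-1/22) + (-3 + 14)*(1/36)) + 54)² = ((49/22 + 11*(1/36)) + 54)² = ((49/22 + 11/36) + 54)² = (1003/396 + 54)² = (22387/396)² = 501177769/156816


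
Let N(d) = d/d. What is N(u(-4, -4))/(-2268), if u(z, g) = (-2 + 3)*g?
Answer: -1/2268 ≈ -0.00044092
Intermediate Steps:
u(z, g) = g (u(z, g) = 1*g = g)
N(d) = 1
N(u(-4, -4))/(-2268) = 1/(-2268) = 1*(-1/2268) = -1/2268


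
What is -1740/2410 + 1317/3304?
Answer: -257499/796264 ≈ -0.32338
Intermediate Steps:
-1740/2410 + 1317/3304 = -1740*1/2410 + 1317*(1/3304) = -174/241 + 1317/3304 = -257499/796264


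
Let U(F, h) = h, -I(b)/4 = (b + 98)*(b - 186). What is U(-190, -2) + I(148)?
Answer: 37390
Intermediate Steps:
I(b) = -4*(-186 + b)*(98 + b) (I(b) = -4*(b + 98)*(b - 186) = -4*(98 + b)*(-186 + b) = -4*(-186 + b)*(98 + b))
U(-190, -2) + I(148) = -2 + (72912 - 4*148² + 352*148) = -2 + (72912 - 4*21904 + 52096) = -2 + (72912 - 87616 + 52096) = -2 + 37392 = 37390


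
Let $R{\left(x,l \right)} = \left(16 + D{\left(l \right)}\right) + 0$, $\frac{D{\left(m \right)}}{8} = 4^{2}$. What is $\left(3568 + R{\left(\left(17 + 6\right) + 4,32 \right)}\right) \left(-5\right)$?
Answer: $-18560$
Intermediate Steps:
$D{\left(m \right)} = 128$ ($D{\left(m \right)} = 8 \cdot 4^{2} = 8 \cdot 16 = 128$)
$R{\left(x,l \right)} = 144$ ($R{\left(x,l \right)} = \left(16 + 128\right) + 0 = 144 + 0 = 144$)
$\left(3568 + R{\left(\left(17 + 6\right) + 4,32 \right)}\right) \left(-5\right) = \left(3568 + 144\right) \left(-5\right) = 3712 \left(-5\right) = -18560$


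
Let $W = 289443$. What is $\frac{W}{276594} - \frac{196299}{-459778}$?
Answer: $\frac{15614554105}{10597653011} \approx 1.4734$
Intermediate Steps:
$\frac{W}{276594} - \frac{196299}{-459778} = \frac{289443}{276594} - \frac{196299}{-459778} = 289443 \cdot \frac{1}{276594} - - \frac{196299}{459778} = \frac{96481}{92198} + \frac{196299}{459778} = \frac{15614554105}{10597653011}$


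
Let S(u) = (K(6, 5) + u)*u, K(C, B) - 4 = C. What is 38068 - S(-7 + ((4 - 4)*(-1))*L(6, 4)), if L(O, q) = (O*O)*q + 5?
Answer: 38089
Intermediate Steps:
K(C, B) = 4 + C
L(O, q) = 5 + q*O² (L(O, q) = O²*q + 5 = q*O² + 5 = 5 + q*O²)
S(u) = u*(10 + u) (S(u) = ((4 + 6) + u)*u = (10 + u)*u = u*(10 + u))
38068 - S(-7 + ((4 - 4)*(-1))*L(6, 4)) = 38068 - (-7 + ((4 - 4)*(-1))*(5 + 4*6²))*(10 + (-7 + ((4 - 4)*(-1))*(5 + 4*6²))) = 38068 - (-7 + (0*(-1))*(5 + 4*36))*(10 + (-7 + (0*(-1))*(5 + 4*36))) = 38068 - (-7 + 0*(5 + 144))*(10 + (-7 + 0*(5 + 144))) = 38068 - (-7 + 0*149)*(10 + (-7 + 0*149)) = 38068 - (-7 + 0)*(10 + (-7 + 0)) = 38068 - (-7)*(10 - 7) = 38068 - (-7)*3 = 38068 - 1*(-21) = 38068 + 21 = 38089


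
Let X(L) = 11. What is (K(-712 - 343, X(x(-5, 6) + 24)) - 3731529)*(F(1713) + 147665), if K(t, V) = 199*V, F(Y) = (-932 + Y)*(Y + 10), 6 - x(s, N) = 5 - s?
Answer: -5569127843520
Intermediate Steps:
x(s, N) = 1 + s (x(s, N) = 6 - (5 - s) = 6 + (-5 + s) = 1 + s)
F(Y) = (-932 + Y)*(10 + Y)
(K(-712 - 343, X(x(-5, 6) + 24)) - 3731529)*(F(1713) + 147665) = (199*11 - 3731529)*((-9320 + 1713² - 922*1713) + 147665) = (2189 - 3731529)*((-9320 + 2934369 - 1579386) + 147665) = -3729340*(1345663 + 147665) = -3729340*1493328 = -5569127843520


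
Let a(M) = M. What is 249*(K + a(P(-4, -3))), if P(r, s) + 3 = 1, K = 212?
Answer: 52290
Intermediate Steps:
P(r, s) = -2 (P(r, s) = -3 + 1 = -2)
249*(K + a(P(-4, -3))) = 249*(212 - 2) = 249*210 = 52290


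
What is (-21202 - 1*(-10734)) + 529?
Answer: -9939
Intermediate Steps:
(-21202 - 1*(-10734)) + 529 = (-21202 + 10734) + 529 = -10468 + 529 = -9939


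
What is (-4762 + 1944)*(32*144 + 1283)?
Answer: -16600838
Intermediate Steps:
(-4762 + 1944)*(32*144 + 1283) = -2818*(4608 + 1283) = -2818*5891 = -16600838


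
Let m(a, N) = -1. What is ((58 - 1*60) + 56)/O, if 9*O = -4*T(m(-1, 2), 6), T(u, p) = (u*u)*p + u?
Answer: -243/10 ≈ -24.300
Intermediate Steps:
T(u, p) = u + p*u**2 (T(u, p) = u**2*p + u = p*u**2 + u = u + p*u**2)
O = -20/9 (O = (-(-4)*(1 + 6*(-1)))/9 = (-(-4)*(1 - 6))/9 = (-(-4)*(-5))/9 = (-4*5)/9 = (1/9)*(-20) = -20/9 ≈ -2.2222)
((58 - 1*60) + 56)/O = ((58 - 1*60) + 56)/(-20/9) = ((58 - 60) + 56)*(-9/20) = (-2 + 56)*(-9/20) = 54*(-9/20) = -243/10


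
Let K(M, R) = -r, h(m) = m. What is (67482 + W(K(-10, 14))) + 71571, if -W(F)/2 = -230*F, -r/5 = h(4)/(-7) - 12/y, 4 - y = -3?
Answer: 936571/7 ≈ 1.3380e+5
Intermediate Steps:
y = 7 (y = 4 - 1*(-3) = 4 + 3 = 7)
r = 80/7 (r = -5*(4/(-7) - 12/7) = -5*(4*(-⅐) - 12*⅐) = -5*(-4/7 - 12/7) = -5*(-16/7) = 80/7 ≈ 11.429)
K(M, R) = -80/7 (K(M, R) = -1*80/7 = -80/7)
W(F) = 460*F (W(F) = -(-460)*F = 460*F)
(67482 + W(K(-10, 14))) + 71571 = (67482 + 460*(-80/7)) + 71571 = (67482 - 36800/7) + 71571 = 435574/7 + 71571 = 936571/7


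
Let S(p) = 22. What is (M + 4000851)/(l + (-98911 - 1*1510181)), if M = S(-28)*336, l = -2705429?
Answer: -4008243/4314521 ≈ -0.92901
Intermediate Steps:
M = 7392 (M = 22*336 = 7392)
(M + 4000851)/(l + (-98911 - 1*1510181)) = (7392 + 4000851)/(-2705429 + (-98911 - 1*1510181)) = 4008243/(-2705429 + (-98911 - 1510181)) = 4008243/(-2705429 - 1609092) = 4008243/(-4314521) = 4008243*(-1/4314521) = -4008243/4314521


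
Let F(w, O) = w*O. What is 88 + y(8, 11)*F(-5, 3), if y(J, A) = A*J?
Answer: -1232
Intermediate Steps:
F(w, O) = O*w
88 + y(8, 11)*F(-5, 3) = 88 + (11*8)*(3*(-5)) = 88 + 88*(-15) = 88 - 1320 = -1232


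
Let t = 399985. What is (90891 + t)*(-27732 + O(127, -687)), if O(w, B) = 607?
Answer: -13315011500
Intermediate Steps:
(90891 + t)*(-27732 + O(127, -687)) = (90891 + 399985)*(-27732 + 607) = 490876*(-27125) = -13315011500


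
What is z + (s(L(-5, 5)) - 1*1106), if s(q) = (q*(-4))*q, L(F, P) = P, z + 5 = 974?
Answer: -237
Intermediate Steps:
z = 969 (z = -5 + 974 = 969)
s(q) = -4*q² (s(q) = (-4*q)*q = -4*q²)
z + (s(L(-5, 5)) - 1*1106) = 969 + (-4*5² - 1*1106) = 969 + (-4*25 - 1106) = 969 + (-100 - 1106) = 969 - 1206 = -237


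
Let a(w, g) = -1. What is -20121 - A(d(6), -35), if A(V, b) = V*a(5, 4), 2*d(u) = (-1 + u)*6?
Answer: -20106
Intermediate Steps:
d(u) = -3 + 3*u (d(u) = ((-1 + u)*6)/2 = (-6 + 6*u)/2 = -3 + 3*u)
A(V, b) = -V (A(V, b) = V*(-1) = -V)
-20121 - A(d(6), -35) = -20121 - (-1)*(-3 + 3*6) = -20121 - (-1)*(-3 + 18) = -20121 - (-1)*15 = -20121 - 1*(-15) = -20121 + 15 = -20106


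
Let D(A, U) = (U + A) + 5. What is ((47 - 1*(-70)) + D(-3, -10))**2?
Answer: 11881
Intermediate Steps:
D(A, U) = 5 + A + U (D(A, U) = (A + U) + 5 = 5 + A + U)
((47 - 1*(-70)) + D(-3, -10))**2 = ((47 - 1*(-70)) + (5 - 3 - 10))**2 = ((47 + 70) - 8)**2 = (117 - 8)**2 = 109**2 = 11881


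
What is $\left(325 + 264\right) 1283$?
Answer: $755687$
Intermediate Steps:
$\left(325 + 264\right) 1283 = 589 \cdot 1283 = 755687$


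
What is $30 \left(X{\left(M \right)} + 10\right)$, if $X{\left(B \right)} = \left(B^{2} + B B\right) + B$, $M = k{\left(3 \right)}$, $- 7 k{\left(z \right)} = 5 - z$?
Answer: $\frac{14520}{49} \approx 296.33$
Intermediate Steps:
$k{\left(z \right)} = - \frac{5}{7} + \frac{z}{7}$ ($k{\left(z \right)} = - \frac{5 - z}{7} = - \frac{5}{7} + \frac{z}{7}$)
$M = - \frac{2}{7}$ ($M = - \frac{5}{7} + \frac{1}{7} \cdot 3 = - \frac{5}{7} + \frac{3}{7} = - \frac{2}{7} \approx -0.28571$)
$X{\left(B \right)} = B + 2 B^{2}$ ($X{\left(B \right)} = \left(B^{2} + B^{2}\right) + B = 2 B^{2} + B = B + 2 B^{2}$)
$30 \left(X{\left(M \right)} + 10\right) = 30 \left(- \frac{2 \left(1 + 2 \left(- \frac{2}{7}\right)\right)}{7} + 10\right) = 30 \left(- \frac{2 \left(1 - \frac{4}{7}\right)}{7} + 10\right) = 30 \left(\left(- \frac{2}{7}\right) \frac{3}{7} + 10\right) = 30 \left(- \frac{6}{49} + 10\right) = 30 \cdot \frac{484}{49} = \frac{14520}{49}$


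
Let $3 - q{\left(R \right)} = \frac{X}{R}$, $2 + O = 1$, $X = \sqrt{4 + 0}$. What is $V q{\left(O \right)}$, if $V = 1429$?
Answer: $7145$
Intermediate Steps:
$X = 2$ ($X = \sqrt{4} = 2$)
$O = -1$ ($O = -2 + 1 = -1$)
$q{\left(R \right)} = 3 - \frac{2}{R}$
$V q{\left(O \right)} = 1429 \left(3 - \frac{2}{-1}\right) = 1429 \left(3 - -2\right) = 1429 \left(3 + 2\right) = 1429 \cdot 5 = 7145$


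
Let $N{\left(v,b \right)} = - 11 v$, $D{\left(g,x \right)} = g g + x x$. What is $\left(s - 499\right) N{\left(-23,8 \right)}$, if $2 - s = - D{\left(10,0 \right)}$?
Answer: $-100441$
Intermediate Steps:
$D{\left(g,x \right)} = g^{2} + x^{2}$
$s = 102$ ($s = 2 - - (10^{2} + 0^{2}) = 2 - - (100 + 0) = 2 - \left(-1\right) 100 = 2 - -100 = 2 + 100 = 102$)
$\left(s - 499\right) N{\left(-23,8 \right)} = \left(102 - 499\right) \left(\left(-11\right) \left(-23\right)\right) = \left(-397\right) 253 = -100441$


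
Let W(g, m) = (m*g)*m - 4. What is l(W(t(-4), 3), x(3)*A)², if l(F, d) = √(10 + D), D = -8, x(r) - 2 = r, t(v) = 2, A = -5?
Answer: 2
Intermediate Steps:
x(r) = 2 + r
W(g, m) = -4 + g*m² (W(g, m) = (g*m)*m - 4 = g*m² - 4 = -4 + g*m²)
l(F, d) = √2 (l(F, d) = √(10 - 8) = √2)
l(W(t(-4), 3), x(3)*A)² = (√2)² = 2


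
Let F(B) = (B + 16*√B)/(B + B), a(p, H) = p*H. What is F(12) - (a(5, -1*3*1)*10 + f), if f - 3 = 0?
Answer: 295/2 + 4*√3/3 ≈ 149.81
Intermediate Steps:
f = 3 (f = 3 + 0 = 3)
a(p, H) = H*p
F(B) = (B + 16*√B)/(2*B) (F(B) = (B + 16*√B)/((2*B)) = (B + 16*√B)*(1/(2*B)) = (B + 16*√B)/(2*B))
F(12) - (a(5, -1*3*1)*10 + f) = (½ + 8/√12) - (((-1*3*1)*5)*10 + 3) = (½ + 8*(√3/6)) - ((-3*1*5)*10 + 3) = (½ + 4*√3/3) - (-3*5*10 + 3) = (½ + 4*√3/3) - (-15*10 + 3) = (½ + 4*√3/3) - (-150 + 3) = (½ + 4*√3/3) - 1*(-147) = (½ + 4*√3/3) + 147 = 295/2 + 4*√3/3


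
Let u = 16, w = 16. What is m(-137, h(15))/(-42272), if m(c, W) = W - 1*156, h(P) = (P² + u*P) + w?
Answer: -325/42272 ≈ -0.0076883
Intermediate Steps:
h(P) = 16 + P² + 16*P (h(P) = (P² + 16*P) + 16 = 16 + P² + 16*P)
m(c, W) = -156 + W (m(c, W) = W - 156 = -156 + W)
m(-137, h(15))/(-42272) = (-156 + (16 + 15² + 16*15))/(-42272) = (-156 + (16 + 225 + 240))*(-1/42272) = (-156 + 481)*(-1/42272) = 325*(-1/42272) = -325/42272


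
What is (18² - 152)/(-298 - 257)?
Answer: -172/555 ≈ -0.30991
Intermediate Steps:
(18² - 152)/(-298 - 257) = (324 - 152)/(-555) = 172*(-1/555) = -172/555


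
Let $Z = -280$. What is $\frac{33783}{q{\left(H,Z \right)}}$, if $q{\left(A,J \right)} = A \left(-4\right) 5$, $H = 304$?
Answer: $- \frac{33783}{6080} \approx -5.5564$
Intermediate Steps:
$q{\left(A,J \right)} = - 20 A$ ($q{\left(A,J \right)} = - 4 A 5 = - 20 A$)
$\frac{33783}{q{\left(H,Z \right)}} = \frac{33783}{\left(-20\right) 304} = \frac{33783}{-6080} = 33783 \left(- \frac{1}{6080}\right) = - \frac{33783}{6080}$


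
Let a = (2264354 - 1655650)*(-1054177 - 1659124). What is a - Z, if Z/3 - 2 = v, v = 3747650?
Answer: -1651608414860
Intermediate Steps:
a = -1651597171904 (a = 608704*(-2713301) = -1651597171904)
Z = 11242956 (Z = 6 + 3*3747650 = 6 + 11242950 = 11242956)
a - Z = -1651597171904 - 1*11242956 = -1651597171904 - 11242956 = -1651608414860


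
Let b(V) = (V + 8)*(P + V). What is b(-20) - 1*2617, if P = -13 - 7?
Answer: -2137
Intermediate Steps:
P = -20
b(V) = (-20 + V)*(8 + V) (b(V) = (V + 8)*(-20 + V) = (8 + V)*(-20 + V) = (-20 + V)*(8 + V))
b(-20) - 1*2617 = (-160 + (-20)² - 12*(-20)) - 1*2617 = (-160 + 400 + 240) - 2617 = 480 - 2617 = -2137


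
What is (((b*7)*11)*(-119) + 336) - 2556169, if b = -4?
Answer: -2519181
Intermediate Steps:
(((b*7)*11)*(-119) + 336) - 2556169 = ((-4*7*11)*(-119) + 336) - 2556169 = (-28*11*(-119) + 336) - 2556169 = (-308*(-119) + 336) - 2556169 = (36652 + 336) - 2556169 = 36988 - 2556169 = -2519181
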